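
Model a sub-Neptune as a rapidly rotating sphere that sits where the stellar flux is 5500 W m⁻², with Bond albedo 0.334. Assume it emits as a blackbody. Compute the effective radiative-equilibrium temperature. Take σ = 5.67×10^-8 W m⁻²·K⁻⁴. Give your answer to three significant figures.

The planet absorbs (1−α)S over its disc πR² and re-emits over 4πR², so the mean absorbed flux is (1−0.334)·5500/4 = 915.7 W m⁻².
Balancing against σT⁴: T = (915.7/5.67×10⁻⁸)^(1/4) = 356.5 K.

356 K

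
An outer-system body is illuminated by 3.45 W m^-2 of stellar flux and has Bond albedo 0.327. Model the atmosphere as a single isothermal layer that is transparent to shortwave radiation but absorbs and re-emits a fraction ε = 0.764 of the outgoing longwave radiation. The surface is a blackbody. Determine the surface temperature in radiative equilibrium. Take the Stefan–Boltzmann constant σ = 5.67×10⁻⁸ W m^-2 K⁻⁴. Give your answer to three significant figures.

Effective emission temperature (TOA balance): σT_e⁴ = S(1−α)/4 = 0.5805 W m^-2 → T_e = 56.56 K.
The surface balance (absorbed SW + ε·downward IR = σT_s⁴) with T_a⁴ = T_s⁴/2 reduces to T_s = T_e·[2/(2−ε)]^¼ = 63.80 K.

63.8 K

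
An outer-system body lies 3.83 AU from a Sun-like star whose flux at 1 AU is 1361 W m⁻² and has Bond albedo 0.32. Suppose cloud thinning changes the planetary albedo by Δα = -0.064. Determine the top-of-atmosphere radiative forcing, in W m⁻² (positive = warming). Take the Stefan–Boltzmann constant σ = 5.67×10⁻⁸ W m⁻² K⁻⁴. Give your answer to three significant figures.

1.48 W m⁻²

Flux at the orbit: S = 1361/(3.83)² = 92.78 W m⁻².
ΔF = −(S/4)Δα = −(92.78/4)×(-0.064) = 1.485 W m⁻².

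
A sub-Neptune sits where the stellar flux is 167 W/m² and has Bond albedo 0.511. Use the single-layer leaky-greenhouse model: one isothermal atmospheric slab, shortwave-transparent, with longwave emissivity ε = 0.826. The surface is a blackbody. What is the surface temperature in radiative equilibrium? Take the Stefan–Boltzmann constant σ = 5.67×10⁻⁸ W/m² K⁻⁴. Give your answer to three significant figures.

157 kelvin

Effective emission temperature (TOA balance): σT_e⁴ = S(1−α)/4 = 20.42 W/m² → T_e = 137.8 K.
For a single slab of emissivity ε, T_s⁴ = 2T_e⁴/(2−ε); thus T_s = 137.8·(1.704)^(1/4) = 157.4 K.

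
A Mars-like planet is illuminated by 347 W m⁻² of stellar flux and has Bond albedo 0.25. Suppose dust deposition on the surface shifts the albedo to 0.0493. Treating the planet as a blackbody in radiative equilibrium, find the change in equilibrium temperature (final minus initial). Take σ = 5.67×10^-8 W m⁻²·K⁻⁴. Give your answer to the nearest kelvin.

11 K

Initial: T₁ = [S(1−0.25)/(4σ)]^(1/4) = 184.1 K.
After:  T₂ = [347.0·0.951/(4σ)]^(1/4) = 195.3 K.
Change: 195.3 − 184.1 = 11.24 K.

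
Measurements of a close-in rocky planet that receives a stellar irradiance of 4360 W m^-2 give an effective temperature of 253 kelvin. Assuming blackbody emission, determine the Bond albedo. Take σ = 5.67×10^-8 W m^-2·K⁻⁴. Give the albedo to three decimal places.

0.787

From σT⁴ = S(1−α)/4 we invert for α: 1−α = 4σT⁴/S.
4σT⁴ = 4·5.67×10⁻⁸·(253)⁴ = 929.2 W m^-2.
1−α = 929.2/4360 = 0.2131, so α = 0.7869.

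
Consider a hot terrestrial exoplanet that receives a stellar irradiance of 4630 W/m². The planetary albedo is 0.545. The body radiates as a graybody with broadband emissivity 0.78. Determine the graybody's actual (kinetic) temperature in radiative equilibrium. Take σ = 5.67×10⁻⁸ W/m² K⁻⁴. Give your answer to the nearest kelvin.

330 K

Absorbed flux (global mean): S(1−α)/4 = 4630·0.455/4 = 526.7 W/m².
Equating to εσT⁴ with ε = 0.78: T = (526.7/0.78σ)^(1/4) = 330.3 K.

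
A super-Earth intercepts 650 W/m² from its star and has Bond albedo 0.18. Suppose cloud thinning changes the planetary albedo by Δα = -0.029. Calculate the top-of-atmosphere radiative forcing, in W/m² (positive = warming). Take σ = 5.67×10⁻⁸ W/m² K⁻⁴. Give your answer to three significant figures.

TOA radiative forcing: ΔF = −S·Δα/4 = −650.0·(-0.029)/4 = 4.713 W/m².

4.71 W/m²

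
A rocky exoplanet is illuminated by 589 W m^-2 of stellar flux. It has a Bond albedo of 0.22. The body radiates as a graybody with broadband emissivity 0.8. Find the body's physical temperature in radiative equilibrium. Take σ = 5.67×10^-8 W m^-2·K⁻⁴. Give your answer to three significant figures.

Averaging over the sphere, the absorbed flux is S(1−α)/4 = 114.9 W m^-2.
Radiative balance εσT⁴ = 114.9 gives T = [114.9/(0.8·σ)]^(1/4) = 224.3 K.

224 K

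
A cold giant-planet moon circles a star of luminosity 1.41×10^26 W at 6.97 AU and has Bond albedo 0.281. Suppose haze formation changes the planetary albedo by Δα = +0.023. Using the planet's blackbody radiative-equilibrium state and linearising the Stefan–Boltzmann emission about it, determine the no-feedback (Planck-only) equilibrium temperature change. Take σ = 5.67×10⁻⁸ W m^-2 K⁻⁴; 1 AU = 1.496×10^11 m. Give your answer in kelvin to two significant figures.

-0.60 K

Orbital distance: d = 6.97 AU = 1.043×10^12 m.
S = L/(4πd²) = 10.32 W m^-2.
Reference equilibrium: T_e = [S(1−α)/(4σ)]^(1/4) = 75.63 K.
TOA radiative forcing: ΔF = −S·Δα/4 = −10.32·(+0.023)/4 = -0.05934 W m^-2.
Planck response: λ_P = 4σT_e³ = 4·5.67×10⁻⁸·(75.63)³ = 0.09811 W m^-2/K.
Hence the no-feedback warming is ΔF/(4σT_e³) = -0.605 K.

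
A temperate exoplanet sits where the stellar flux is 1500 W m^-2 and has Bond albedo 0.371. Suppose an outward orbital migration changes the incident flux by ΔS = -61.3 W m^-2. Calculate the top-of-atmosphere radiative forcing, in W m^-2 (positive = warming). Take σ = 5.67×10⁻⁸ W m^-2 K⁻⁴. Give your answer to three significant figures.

-9.64 W m^-2

TOA radiative forcing: ΔF = (1−α)ΔS/4 = 0.629·(-61.3)/4 = -9.639 W m^-2.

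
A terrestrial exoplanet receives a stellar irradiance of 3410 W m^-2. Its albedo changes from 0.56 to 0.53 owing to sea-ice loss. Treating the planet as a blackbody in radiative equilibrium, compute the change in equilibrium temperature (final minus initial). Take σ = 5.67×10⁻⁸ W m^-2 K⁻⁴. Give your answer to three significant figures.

Before: T₁ = [3410·0.44/(4σ)]^(1/4) = 285.2 K.
With α = 0.53, T₂ = 289.9 K.
ΔT = T₂ − T₁ = 4.742 K.

4.74 K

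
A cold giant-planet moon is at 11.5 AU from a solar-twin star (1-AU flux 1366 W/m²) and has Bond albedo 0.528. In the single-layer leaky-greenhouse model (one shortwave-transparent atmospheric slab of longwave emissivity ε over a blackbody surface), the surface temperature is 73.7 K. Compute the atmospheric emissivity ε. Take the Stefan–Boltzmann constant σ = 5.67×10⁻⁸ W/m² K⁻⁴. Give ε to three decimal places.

Irradiance scales as 1/d², so S = 1366 W/m² × (1/11.5)² = 10.33 W/m².
Effective temperature: T_e = [S(1−α)/(4σ)]^(1/4) = 68.09 K.
Inverting T_s⁴ = 2T_e⁴/(2−ε): (T_e/T_s)⁴ = 0.7286, so ε = 2(1 − 0.7286) = 0.5428.

0.543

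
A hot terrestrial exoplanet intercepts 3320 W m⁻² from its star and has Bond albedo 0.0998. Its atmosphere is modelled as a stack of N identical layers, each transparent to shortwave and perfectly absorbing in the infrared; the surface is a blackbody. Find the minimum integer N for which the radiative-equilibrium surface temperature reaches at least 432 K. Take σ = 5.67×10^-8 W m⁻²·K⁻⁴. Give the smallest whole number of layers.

Top-of-atmosphere balance: σT_e⁴ = S(1−α)/4 = 747.2 W m⁻² → T_e = 338.8 K.
Need (N+1)T_e⁴ ≥ T_s⁴, i.e. N+1 ≥ (432/338.8)⁴ = 2.643.
The minimum whole number is N = 2.

2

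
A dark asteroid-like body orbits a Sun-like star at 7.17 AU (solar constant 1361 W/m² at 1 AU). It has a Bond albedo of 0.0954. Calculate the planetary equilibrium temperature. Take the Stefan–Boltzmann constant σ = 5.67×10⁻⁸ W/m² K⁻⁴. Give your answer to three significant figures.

Irradiance scales as 1/d², so S = 1361 W/m² × (1/7.17)² = 26.47 W/m².
Averaging over the sphere, the absorbed flux is S(1−α)/4 = 5.987 W/m².
Balancing against σT⁴: T = (5.987/5.67×10⁻⁸)^(1/4) = 101.4 K.

101 K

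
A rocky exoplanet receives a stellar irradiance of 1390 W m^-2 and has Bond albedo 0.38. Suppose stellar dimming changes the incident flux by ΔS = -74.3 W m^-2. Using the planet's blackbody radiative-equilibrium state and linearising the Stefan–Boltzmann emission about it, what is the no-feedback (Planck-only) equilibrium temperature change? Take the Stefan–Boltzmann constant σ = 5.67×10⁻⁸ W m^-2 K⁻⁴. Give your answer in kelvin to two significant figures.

-3.3 K

Unperturbed T_e = [1390·(1−0.38)/(4σ)]^¼ = 248.3 K.
TOA radiative forcing: ΔF = (1−α)ΔS/4 = 0.62·(-74.3)/4 = -11.52 W m^-2.
The Planck feedback parameter is 4σT_e³ = 3.471 W m^-2/K.
ΔT₀ = ΔF/λ_P = -11.52/3.471 = -3.32 K.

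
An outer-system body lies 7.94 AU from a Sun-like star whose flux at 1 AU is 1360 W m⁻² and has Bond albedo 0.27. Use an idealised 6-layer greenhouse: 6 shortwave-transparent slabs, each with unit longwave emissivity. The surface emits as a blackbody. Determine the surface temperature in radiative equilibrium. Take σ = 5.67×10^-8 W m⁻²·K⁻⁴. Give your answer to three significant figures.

148 kelvin

By the inverse-square law, S = 1360/7.94² = 21.57 W m⁻².
Top-of-atmosphere balance: σT_e⁴ = S(1−α)/4 = 3.937 W m⁻² → T_e = 91.28 K.
Layer-by-layer balance gives σT_s⁴ = (N+1)σT_e⁴, so T_s = 7^¼·91.28 = 148.5 K.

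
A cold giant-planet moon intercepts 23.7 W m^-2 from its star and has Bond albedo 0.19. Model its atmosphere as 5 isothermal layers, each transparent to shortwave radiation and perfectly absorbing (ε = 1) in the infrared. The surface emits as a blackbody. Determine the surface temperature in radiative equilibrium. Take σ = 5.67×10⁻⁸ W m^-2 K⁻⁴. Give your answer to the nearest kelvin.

OLR = S(1−α)/4 = 4.799 W m^-2; the top layer radiates at T_e = 95.92 K.
Layer-by-layer balance gives σT_s⁴ = (N+1)σT_e⁴, so T_s = 6^¼·95.92 = 150.1 K.

150 K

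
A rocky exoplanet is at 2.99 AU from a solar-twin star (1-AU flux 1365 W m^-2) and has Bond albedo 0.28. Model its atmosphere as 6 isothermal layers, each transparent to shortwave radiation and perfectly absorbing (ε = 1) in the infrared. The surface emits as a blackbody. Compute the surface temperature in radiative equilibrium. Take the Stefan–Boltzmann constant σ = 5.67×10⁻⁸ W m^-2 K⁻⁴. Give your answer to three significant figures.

241 K

By the inverse-square law, S = 1365/2.99² = 152.7 W m^-2.
OLR = S(1−α)/4 = 27.48 W m^-2; the top layer radiates at T_e = 148.4 K.
Layer-by-layer balance gives σT_s⁴ = (N+1)σT_e⁴, so T_s = 7^¼·148.4 = 241.3 K.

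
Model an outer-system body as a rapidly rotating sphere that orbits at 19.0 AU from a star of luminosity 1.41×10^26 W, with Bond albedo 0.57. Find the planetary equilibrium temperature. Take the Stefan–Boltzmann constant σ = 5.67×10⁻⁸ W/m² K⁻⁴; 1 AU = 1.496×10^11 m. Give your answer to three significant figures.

40.3 K

Orbital distance: d = 19.0 AU = 2.842×10^12 m.
Spreading L over a sphere of radius d: S = 1.41×10^26/(4π·2.84×10^12²) = 1.389 W/m².
Absorbed flux (global mean): S(1−α)/4 = 1.389·0.43/4 = 0.1493 W/m².
In equilibrium σT⁴ equals this, so T = 40.28 K.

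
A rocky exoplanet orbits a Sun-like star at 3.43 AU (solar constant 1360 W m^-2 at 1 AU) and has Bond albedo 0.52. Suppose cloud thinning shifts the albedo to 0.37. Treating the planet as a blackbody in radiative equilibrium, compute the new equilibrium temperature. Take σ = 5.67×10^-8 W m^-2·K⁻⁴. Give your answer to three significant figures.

By the inverse-square law, S = 1360/3.43² = 115.6 W m^-2.
New equilibrium: T₂ = [(1−0.37)·115.6/(4σ)]^(1/4) = 133.9 K.

134 K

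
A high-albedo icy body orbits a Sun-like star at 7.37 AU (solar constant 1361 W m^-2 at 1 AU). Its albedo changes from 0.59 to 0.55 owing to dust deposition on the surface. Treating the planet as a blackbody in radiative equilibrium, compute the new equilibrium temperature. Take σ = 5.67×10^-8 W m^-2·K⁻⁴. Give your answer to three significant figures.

By the inverse-square law, S = 1361/7.37² = 25.06 W m^-2.
T₂ = [S(1−α₂)/(4σ)]^(1/4) = [25.06·0.45/(4σ)]^(1/4) = 83.97 K.

84.0 kelvin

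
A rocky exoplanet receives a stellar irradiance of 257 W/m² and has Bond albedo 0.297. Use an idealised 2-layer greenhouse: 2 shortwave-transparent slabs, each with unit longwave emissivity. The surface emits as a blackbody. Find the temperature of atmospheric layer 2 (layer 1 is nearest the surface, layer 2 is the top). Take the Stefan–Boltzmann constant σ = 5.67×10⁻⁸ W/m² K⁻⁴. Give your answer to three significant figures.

The effective emission temperature is T_e = [S(1−α)/(4σ)]^¼ = 168.0 K.
In the N-layer model, layer k (counted from the surface) has T_k = (N+1−k)^(1/4)·T_e.
With k = 2: T_2 = (2+1−2)^¼·168.0 K = 168.0 K.

168 K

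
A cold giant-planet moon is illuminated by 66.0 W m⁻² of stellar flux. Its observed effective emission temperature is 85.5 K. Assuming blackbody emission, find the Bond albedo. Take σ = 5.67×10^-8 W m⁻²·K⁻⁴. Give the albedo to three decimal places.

Rearranging the radiative balance, α = 1 − 4σT⁴/S.
4σT⁴ = 4·5.67×10⁻⁸·(85.5)⁴ = 12.12 W m⁻².
Hence α = 1 − 12.12/66.00 = 0.8164.

0.816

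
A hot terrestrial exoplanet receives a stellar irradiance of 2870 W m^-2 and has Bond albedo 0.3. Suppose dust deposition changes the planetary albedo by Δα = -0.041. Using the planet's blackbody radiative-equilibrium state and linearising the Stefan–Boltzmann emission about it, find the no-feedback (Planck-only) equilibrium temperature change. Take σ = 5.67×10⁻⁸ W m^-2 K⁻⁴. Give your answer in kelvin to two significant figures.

Unperturbed T_e = [2870·(1−0.3)/(4σ)]^¼ = 306.8 K.
ΔF = −(S/4)Δα = −(2870/4)×(-0.041) = 29.42 W m^-2.
The Planck feedback parameter is 4σT_e³ = 6.549 W m^-2/K.
ΔT₀ = ΔF/λ_P = 29.42/6.549 = 4.49 K.

4.5 K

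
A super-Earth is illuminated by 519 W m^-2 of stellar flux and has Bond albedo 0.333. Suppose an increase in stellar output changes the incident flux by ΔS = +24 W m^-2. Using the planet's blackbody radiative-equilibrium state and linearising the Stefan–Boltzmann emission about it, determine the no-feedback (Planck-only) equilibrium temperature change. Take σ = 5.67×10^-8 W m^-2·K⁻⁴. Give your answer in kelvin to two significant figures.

2.3 K

Unperturbed T_e = [519.0·(1−0.333)/(4σ)]^¼ = 197.7 K.
Only a fraction (1−α) is absorbed and it's spread over 4πR², so ΔF = (1−α)ΔS/4 = 4.002 W m^-2.
Linearising σT⁴ gives d(σT⁴)/dT = 4σT_e³ = 1.751 W m^-2 per K.
So ΔT₀ = 4.002/1.751 = 2.29 K.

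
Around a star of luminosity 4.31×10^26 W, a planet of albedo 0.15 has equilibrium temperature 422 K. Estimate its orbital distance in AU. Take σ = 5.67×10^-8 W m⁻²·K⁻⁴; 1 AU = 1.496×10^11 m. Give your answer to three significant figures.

Required flux: S = 4σT⁴/(1−α) = 8462 W m⁻².
S = L/(4πd²) → d = √(L/4πS) = √(4.31×10^26/(4π·8462)) = 6.366×10^10 m = 0.4256 AU.

0.426 AU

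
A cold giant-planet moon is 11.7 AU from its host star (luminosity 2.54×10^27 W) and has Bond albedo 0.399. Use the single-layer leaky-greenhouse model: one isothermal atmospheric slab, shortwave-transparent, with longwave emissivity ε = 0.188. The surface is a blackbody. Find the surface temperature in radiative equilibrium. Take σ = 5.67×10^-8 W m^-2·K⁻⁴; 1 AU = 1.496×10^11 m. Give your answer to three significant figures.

118 K

d = 11.7 × 1.496×10^11 m = 1.750×10^12 m.
Spreading L over a sphere of radius d: S = 2.54×10^27/(4π·1.75×10^12²) = 65.98 W m^-2.
At the top of the atmosphere, σT_e⁴ = S(1−α)/4 = 9.913 W m^-2, giving T_e = 115.0 K.
Surface balance with a leaky layer gives σT_s⁴ = σT_e⁴·2/(2−ε), so T_s = T_e·[2/(2−0.188)]^(1/4) = 117.9 K.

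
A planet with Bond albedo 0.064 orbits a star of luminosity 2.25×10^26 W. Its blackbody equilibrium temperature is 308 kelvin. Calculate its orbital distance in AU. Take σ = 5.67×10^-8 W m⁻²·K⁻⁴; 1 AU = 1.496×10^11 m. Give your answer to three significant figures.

The flux needed for this T is 4σT⁴/(1−0.064) = 2181 W m⁻².
From L = 4πd²S, d = √(2.25×10^26/(4π·2181)) = 9.062×10^10 m = 0.6057 AU.

0.606 AU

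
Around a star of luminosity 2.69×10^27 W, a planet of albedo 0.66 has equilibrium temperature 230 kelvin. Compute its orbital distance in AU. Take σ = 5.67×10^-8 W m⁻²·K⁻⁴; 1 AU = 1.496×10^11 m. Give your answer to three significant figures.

2.26 AU

Required flux: S = 4σT⁴/(1−α) = 1867 W m⁻².
Then d = [L/(4πS)]^(1/2) = 3.386×10^11 m, i.e. 2.264 AU.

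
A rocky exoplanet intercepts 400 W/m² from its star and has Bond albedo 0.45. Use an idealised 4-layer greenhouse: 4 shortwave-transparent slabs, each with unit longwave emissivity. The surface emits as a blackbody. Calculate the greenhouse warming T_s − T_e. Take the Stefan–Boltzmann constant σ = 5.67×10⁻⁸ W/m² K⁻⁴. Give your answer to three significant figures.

OLR = S(1−α)/4 = 55.00 W/m²; the top layer radiates at T_e = 176.5 K.
Surface: T_s = (5)^¼·T_e = 263.9 K.
Warming: T_s − T_e = 87.42 K.

87.4 kelvin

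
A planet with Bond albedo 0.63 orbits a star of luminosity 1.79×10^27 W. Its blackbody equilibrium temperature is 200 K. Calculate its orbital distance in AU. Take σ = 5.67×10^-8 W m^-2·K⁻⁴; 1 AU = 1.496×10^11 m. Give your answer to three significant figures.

Energy balance gives S = 4σT⁴/(1−α) = 980.8 W m^-2.
S = L/(4πd²) → d = √(L/4πS) = √(1.79×10^27/(4π·980.8)) = 3.811×10^11 m = 2.547 AU.

2.55 AU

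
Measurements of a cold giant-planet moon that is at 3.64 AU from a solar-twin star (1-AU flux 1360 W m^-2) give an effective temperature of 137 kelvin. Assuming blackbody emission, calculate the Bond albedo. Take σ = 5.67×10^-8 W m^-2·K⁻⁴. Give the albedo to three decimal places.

By the inverse-square law, S = 1360/3.64² = 102.6 W m^-2.
Rearranging the radiative balance, α = 1 − 4σT⁴/S.
σT⁴ = 19.97 W m^-2, so 4σT⁴ = 79.90 W m^-2.
Hence α = 1 − 79.90/102.6 = 0.2216.

0.222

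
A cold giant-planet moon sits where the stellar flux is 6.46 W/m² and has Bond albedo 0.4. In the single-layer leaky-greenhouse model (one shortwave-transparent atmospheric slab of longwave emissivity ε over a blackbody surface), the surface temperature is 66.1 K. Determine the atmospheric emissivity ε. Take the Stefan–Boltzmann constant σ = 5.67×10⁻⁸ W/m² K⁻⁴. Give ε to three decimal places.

First, T_e = [6.460·(1−0.4)/(4σ)]^(1/4) = 64.30 K.
Inverting T_s⁴ = 2T_e⁴/(2−ε): (T_e/T_s)⁴ = 0.8952, so ε = 2(1 − 0.8952) = 0.2095.

0.210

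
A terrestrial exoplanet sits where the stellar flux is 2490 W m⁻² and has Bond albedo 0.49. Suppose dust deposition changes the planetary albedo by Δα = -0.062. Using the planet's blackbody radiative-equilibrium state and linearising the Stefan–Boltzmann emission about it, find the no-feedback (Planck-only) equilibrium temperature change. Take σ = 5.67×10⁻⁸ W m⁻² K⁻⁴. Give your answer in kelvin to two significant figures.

8.3 kelvin

The baseline emission temperature is T_e = 273.5 K.
TOA radiative forcing: ΔF = −S·Δα/4 = −2490·(-0.062)/4 = 38.59 W m⁻².
The Planck feedback parameter is 4σT_e³ = 4.642 W m⁻²/K.
ΔT₀ = ΔF/λ_P = 38.59/4.642 = 8.31 K.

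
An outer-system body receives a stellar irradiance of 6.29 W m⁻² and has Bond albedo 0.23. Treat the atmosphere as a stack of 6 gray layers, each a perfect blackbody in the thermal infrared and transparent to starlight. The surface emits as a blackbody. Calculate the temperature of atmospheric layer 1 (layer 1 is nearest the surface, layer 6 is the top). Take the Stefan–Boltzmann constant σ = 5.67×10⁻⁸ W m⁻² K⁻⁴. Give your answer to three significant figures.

106 K

Top-of-atmosphere balance: σT_e⁴ = S(1−α)/4 = 1.211 W m⁻² → T_e = 67.98 K.
In the N-layer model, layer k (counted from the surface) has T_k = (N+1−k)^(1/4)·T_e.
With k = 1: T_1 = (6+1−1)^¼·67.98 K = 106.4 K.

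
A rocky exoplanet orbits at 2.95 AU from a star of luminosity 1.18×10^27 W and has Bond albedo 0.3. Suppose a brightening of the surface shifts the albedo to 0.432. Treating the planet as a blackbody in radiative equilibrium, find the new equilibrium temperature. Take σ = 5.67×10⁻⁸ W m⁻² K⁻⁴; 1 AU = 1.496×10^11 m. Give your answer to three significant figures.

Orbital distance: d = 2.95 AU = 4.413×10^11 m.
Flux at the orbit: S = L/(4πd²) = 1.18×10^27/(4π·(4.41×10^11)²) = 482.1 W m⁻².
With the new albedo, S(1−α₂)/4 = 68.46 W m⁻², so T₂ = 186.4 K.

186 kelvin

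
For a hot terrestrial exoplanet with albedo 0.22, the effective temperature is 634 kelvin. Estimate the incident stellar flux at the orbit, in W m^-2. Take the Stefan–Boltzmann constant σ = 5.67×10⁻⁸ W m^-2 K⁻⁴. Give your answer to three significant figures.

From S(1−α)/4 = σT⁴: S = 4σT⁴/(1−α).
σT⁴ = 5.67×10⁻⁸·(634)⁴ = 9161 W m^-2.
So S = 4×9161/(1−0.22) = 46980 W m^-2.

47000 W m^-2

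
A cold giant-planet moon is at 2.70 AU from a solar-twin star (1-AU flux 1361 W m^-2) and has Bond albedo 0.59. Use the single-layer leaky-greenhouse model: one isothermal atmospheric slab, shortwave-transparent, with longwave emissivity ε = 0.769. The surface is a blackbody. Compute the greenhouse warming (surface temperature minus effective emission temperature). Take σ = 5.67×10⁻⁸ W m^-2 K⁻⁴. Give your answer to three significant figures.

17.5 K

Irradiance scales as 1/d², so S = 1361 W m^-2 × (1/2.70)² = 186.7 W m^-2.
At the top of the atmosphere, σT_e⁴ = S(1−α)/4 = 19.14 W m^-2, giving T_e = 135.5 K.
For a single slab of emissivity ε, T_s⁴ = 2T_e⁴/(2−ε); thus T_s = 135.5·(1.625)^(1/4) = 153.0 K.
Greenhouse warming: T_s − T_e = 17.48 K.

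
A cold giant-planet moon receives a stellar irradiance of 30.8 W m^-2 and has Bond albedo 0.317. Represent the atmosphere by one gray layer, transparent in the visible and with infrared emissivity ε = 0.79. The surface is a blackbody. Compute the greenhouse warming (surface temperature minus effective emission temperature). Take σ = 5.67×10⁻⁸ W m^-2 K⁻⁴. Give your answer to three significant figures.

13.1 K

Effective emission temperature (TOA balance): σT_e⁴ = S(1−α)/4 = 5.259 W m^-2 → T_e = 98.14 K.
For a single slab of emissivity ε, T_s⁴ = 2T_e⁴/(2−ε); thus T_s = 98.14·(1.653)^(1/4) = 111.3 K.
T_s − T_e = 111.3 − 98.14 = 13.14 K.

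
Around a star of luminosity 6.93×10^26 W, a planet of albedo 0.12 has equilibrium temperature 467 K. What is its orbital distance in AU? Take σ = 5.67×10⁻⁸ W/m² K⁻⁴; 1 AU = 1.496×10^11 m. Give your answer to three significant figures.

0.448 AU

The flux needed for this T is 4σT⁴/(1−0.12) = 12260 W/m².
S = L/(4πd²) → d = √(L/4πS) = √(6.93×10^26/(4π·12260)) = 6.707×10^10 m = 0.4483 AU.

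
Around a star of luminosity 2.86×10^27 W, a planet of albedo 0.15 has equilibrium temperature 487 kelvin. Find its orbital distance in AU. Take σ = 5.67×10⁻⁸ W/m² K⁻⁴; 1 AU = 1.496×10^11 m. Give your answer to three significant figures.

0.823 AU

Energy balance gives S = 4σT⁴/(1−α) = 15010 W/m².
From L = 4πd²S, d = √(2.86×10^27/(4π·15010)) = 1.231×10^11 m = 0.8231 AU.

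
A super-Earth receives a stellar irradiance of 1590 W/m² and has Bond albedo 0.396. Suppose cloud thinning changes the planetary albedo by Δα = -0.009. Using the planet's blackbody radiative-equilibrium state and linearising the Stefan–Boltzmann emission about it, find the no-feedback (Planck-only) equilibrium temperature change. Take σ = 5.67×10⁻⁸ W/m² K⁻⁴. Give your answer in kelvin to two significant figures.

0.95 kelvin

Unperturbed T_e = [1590·(1−0.396)/(4σ)]^¼ = 255.1 K.
The change in absorbed flux is Δ[S(1−α)/4] = −SΔα/4 = 3.577 W/m².
Planck response: λ_P = 4σT_e³ = 4·5.67×10⁻⁸·(255.1)³ = 3.765 W/m²/K.
Hence the no-feedback warming is ΔF/(4σT_e³) = 0.950 K.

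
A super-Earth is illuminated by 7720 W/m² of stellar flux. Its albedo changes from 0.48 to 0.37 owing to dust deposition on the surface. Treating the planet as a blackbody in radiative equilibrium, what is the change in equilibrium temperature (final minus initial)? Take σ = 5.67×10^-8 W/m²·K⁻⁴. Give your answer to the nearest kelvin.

18 K

Initial: T₁ = [S(1−0.48)/(4σ)]^(1/4) = 364.7 K.
After:  T₂ = [7720·0.63/(4σ)]^(1/4) = 382.7 K.
ΔT = T₂ − T₁ = 17.92 K.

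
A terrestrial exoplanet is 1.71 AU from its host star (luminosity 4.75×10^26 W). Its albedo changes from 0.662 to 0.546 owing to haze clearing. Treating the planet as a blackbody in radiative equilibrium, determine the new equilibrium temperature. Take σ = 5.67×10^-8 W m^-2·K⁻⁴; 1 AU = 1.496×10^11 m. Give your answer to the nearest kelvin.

184 kelvin

Orbital distance: d = 1.71 AU = 2.558×10^11 m.
S = L/(4πd²) = 577.6 W m^-2.
New equilibrium: T₂ = [(1−0.546)·577.6/(4σ)]^(1/4) = 184.4 K.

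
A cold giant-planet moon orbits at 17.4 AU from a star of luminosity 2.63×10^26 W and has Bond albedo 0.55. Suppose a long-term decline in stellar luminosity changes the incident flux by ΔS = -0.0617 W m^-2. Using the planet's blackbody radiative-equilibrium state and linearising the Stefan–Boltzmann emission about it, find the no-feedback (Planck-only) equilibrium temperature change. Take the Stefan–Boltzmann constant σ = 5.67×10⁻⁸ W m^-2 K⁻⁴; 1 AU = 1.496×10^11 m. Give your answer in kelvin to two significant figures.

Orbital distance: d = 17.4 AU = 2.603×10^12 m.
Spreading L over a sphere of radius d: S = 2.63×10^26/(4π·2.60×10^12²) = 3.089 W m^-2.
Unperturbed T_e = [3.089·(1−0.55)/(4σ)]^¼ = 49.76 K.
ΔF = Δ[S(1−α)]/4 = (1−0.55)·-0.0617/4 = -0.006941 W m^-2.
Planck response: λ_P = 4σT_e³ = 4·5.67×10⁻⁸·(49.76)³ = 0.02794 W m^-2/K.
Hence the no-feedback warming is ΔF/(4σT_e³) = -0.248 K.

-0.25 K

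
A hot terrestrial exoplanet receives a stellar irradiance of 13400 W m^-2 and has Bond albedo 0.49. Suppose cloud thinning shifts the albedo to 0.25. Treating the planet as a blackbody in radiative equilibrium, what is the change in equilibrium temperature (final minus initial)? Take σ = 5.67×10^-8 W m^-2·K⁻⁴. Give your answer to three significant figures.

Before: T₁ = [13400·0.51/(4σ)]^(1/4) = 416.6 K.
With α = 0.25, T₂ = 458.8 K.
ΔT = T₂ − T₁ = 42.17 K.

42.2 K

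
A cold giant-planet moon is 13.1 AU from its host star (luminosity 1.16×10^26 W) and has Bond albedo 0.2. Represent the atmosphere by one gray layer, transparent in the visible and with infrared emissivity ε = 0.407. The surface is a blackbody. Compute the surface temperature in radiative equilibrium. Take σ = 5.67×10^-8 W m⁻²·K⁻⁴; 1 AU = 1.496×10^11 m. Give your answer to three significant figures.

57.1 K

d = 13.1 × 1.496×10^11 m = 1.960×10^12 m.
S = L/(4πd²) = 2.403 W m⁻².
The planet radiates to space at T_e = [S(1−α)/(4σ)]^(1/4) = 53.96 K.
The surface balance (absorbed SW + ε·downward IR = σT_s⁴) with T_a⁴ = T_s⁴/2 reduces to T_s = T_e·[2/(2−ε)]^¼ = 57.12 K.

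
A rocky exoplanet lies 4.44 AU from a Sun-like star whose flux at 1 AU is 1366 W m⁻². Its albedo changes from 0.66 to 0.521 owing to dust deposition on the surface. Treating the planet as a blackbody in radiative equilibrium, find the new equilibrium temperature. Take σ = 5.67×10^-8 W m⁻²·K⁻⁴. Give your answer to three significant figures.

Flux at the orbit: S = 1366/(4.44)² = 69.29 W m⁻².
T₂ = [S(1−α₂)/(4σ)]^(1/4) = [69.29·0.479/(4σ)]^(1/4) = 110.0 K.

110 K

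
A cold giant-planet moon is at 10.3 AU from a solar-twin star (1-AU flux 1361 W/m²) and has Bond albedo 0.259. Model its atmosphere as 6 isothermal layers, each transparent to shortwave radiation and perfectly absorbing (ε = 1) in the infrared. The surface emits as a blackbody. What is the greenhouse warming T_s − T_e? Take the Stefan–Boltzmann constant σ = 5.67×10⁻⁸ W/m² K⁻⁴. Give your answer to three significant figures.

Irradiance scales as 1/d², so S = 1361 W/m² × (1/10.3)² = 12.83 W/m².
OLR = S(1−α)/4 = 2.377 W/m²; the top layer radiates at T_e = 80.46 K.
Surface: T_s = (7)^¼·T_e = 130.9 K.
Warming: T_s − T_e = 50.42 K.

50.4 K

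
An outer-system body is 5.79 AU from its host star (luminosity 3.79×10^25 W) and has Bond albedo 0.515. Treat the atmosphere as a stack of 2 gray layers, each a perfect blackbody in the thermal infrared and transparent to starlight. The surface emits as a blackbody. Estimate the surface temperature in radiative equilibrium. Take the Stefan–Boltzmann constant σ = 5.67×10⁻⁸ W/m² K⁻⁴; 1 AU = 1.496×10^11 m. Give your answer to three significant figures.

Orbital distance: d = 5.79 AU = 8.662×10^11 m.
Flux at the orbit: S = L/(4πd²) = 3.79×10^25/(4π·(8.66×10^11)²) = 4.020 W/m².
The effective emission temperature is T_e = [S(1−α)/(4σ)]^¼ = 54.15 K.
With N = 2 opaque layers, T_s = (N+1)^(1/4)·T_e = 3^(1/4)·54.15 = 71.26 K.

71.3 kelvin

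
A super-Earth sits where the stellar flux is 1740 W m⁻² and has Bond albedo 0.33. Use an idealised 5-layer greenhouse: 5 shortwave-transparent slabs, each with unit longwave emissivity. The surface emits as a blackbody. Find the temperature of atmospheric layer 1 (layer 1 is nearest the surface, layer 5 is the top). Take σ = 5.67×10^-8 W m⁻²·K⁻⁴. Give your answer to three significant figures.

The effective emission temperature is T_e = [S(1−α)/(4σ)]^¼ = 267.8 K.
Each opaque layer satisfies 2T_j⁴ = T_{j−1}⁴ + T_{j+1}⁴, giving T_k⁴ = (N+1−k)T_e⁴.
With k = 1: T_1 = (5+1−1)^¼·267.8 K = 400.4 K.

400 K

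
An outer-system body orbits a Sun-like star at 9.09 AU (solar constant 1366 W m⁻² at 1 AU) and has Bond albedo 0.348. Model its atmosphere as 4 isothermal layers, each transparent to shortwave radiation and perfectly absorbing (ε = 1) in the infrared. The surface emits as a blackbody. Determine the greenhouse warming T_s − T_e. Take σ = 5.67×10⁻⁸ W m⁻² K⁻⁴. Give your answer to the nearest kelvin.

41 K

By the inverse-square law, S = 1366/9.09² = 16.53 W m⁻².
Top-of-atmosphere balance: σT_e⁴ = S(1−α)/4 = 2.695 W m⁻² → T_e = 83.03 K.
T_s = (N+1)^(1/4)·T_e = 124.2 K.
Warming: T_s − T_e = 41.13 K.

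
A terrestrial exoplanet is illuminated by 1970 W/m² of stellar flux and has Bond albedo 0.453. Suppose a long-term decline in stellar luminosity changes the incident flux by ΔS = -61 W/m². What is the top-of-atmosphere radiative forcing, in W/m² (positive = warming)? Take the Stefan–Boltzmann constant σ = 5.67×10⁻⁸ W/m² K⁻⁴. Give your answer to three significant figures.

Only a fraction (1−α) is absorbed and it's spread over 4πR², so ΔF = (1−α)ΔS/4 = -8.342 W/m².

-8.34 W/m²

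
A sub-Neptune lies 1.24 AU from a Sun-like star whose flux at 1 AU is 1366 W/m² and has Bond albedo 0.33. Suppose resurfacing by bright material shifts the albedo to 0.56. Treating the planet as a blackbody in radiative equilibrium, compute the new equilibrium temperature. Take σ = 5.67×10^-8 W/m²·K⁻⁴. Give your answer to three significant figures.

Irradiance scales as 1/d², so S = 1366 W/m² × (1/1.24)² = 888.4 W/m².
New equilibrium: T₂ = [(1−0.56)·888.4/(4σ)]^(1/4) = 203.8 K.

204 kelvin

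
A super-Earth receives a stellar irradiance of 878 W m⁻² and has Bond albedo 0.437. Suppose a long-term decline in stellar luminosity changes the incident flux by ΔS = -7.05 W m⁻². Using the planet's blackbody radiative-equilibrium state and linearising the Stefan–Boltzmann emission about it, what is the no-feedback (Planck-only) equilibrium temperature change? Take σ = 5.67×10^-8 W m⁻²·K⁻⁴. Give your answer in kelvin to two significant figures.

-0.43 K

Reference equilibrium: T_e = [S(1−α)/(4σ)]^(1/4) = 216.1 K.
Only a fraction (1−α) is absorbed and it's spread over 4πR², so ΔF = (1−α)ΔS/4 = -0.9923 W m⁻².
Linearising σT⁴ gives d(σT⁴)/dT = 4σT_e³ = 2.288 W m⁻² per K.
ΔT₀ = ΔF/λ_P = -0.9923/2.288 = -0.434 K.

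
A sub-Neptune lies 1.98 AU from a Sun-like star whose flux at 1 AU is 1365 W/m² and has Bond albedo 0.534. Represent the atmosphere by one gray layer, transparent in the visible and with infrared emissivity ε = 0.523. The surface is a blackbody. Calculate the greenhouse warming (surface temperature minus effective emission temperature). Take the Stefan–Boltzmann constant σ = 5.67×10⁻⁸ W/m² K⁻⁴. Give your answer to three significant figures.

Irradiance scales as 1/d², so S = 1365 W/m² × (1/1.98)² = 348.2 W/m².
The planet radiates to space at T_e = [S(1−α)/(4σ)]^(1/4) = 163.5 K.
The surface balance (absorbed SW + ε·downward IR = σT_s⁴) with T_a⁴ = T_s⁴/2 reduces to T_s = T_e·[2/(2−ε)]^¼ = 176.4 K.
The atmosphere warms the surface by 12.88 K.

12.9 K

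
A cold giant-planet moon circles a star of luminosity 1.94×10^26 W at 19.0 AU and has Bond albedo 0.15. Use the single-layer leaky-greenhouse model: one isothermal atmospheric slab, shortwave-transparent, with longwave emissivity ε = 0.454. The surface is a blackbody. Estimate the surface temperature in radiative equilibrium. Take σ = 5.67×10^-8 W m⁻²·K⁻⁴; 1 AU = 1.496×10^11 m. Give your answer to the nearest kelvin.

55 kelvin

Orbital distance: d = 19.0 AU = 2.842×10^12 m.
S = L/(4πd²) = 1.911 W m⁻².
The planet radiates to space at T_e = [S(1−α)/(4σ)]^(1/4) = 51.73 K.
For a single slab of emissivity ε, T_s⁴ = 2T_e⁴/(2−ε); thus T_s = 51.73·(1.294)^(1/4) = 55.17 K.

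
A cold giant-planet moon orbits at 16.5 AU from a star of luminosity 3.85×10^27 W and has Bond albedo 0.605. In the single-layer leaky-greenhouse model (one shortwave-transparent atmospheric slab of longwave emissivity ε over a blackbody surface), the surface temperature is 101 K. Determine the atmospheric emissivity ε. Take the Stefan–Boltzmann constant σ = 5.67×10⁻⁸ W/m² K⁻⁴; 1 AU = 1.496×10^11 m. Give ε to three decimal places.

0.317

d = 16.5 × 1.496×10^11 m = 2.468×10^12 m.
S = L/(4πd²) = 50.28 W/m².
TOA balance gives T_e = 96.74 K.
Since (2−ε)/2 = (T_e/T_s)⁴ = 0.8416, ε = 0.3169.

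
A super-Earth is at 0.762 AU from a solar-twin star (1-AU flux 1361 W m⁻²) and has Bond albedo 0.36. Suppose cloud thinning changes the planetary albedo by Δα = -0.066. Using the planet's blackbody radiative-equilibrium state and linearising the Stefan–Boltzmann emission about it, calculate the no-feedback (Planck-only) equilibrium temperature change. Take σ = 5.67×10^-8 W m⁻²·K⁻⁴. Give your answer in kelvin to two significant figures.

By the inverse-square law, S = 1361/0.762² = 2344 W m⁻².
Reference equilibrium: T_e = [S(1−α)/(4σ)]^(1/4) = 285.2 K.
TOA radiative forcing: ΔF = −S·Δα/4 = −2344·(-0.066)/4 = 38.68 W m⁻².
Linearising σT⁴ gives d(σT⁴)/dT = 4σT_e³ = 5.260 W m⁻² per K.
ΔT₀ = ΔF/λ_P = 38.68/5.260 = 7.35 K.

7.4 kelvin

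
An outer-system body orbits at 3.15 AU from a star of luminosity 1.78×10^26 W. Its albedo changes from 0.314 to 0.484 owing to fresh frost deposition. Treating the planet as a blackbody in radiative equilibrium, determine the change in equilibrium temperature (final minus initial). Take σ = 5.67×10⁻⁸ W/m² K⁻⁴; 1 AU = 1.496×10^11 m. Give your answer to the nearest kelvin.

Orbital distance: d = 3.15 AU = 4.712×10^11 m.
Spreading L over a sphere of radius d: S = 1.78×10^26/(4π·4.71×10^11²) = 63.79 W/m².
With α = 0.314, T₁ = 117.9 K.
With α = 0.484, T₂ = 109.8 K.
ΔT = T₂ − T₁ = -8.099 K.

-8 K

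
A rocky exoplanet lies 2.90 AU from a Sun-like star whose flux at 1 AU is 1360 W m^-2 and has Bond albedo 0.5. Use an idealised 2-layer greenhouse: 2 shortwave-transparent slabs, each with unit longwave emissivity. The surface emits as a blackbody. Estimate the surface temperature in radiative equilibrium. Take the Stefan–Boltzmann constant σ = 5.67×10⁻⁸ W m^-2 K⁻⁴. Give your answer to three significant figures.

181 kelvin

Flux at the orbit: S = 1360/(2.90)² = 161.7 W m^-2.
The effective emission temperature is T_e = [S(1−α)/(4σ)]^¼ = 137.4 K.
Layer-by-layer balance gives σT_s⁴ = (N+1)σT_e⁴, so T_s = 3^¼·137.4 = 180.8 K.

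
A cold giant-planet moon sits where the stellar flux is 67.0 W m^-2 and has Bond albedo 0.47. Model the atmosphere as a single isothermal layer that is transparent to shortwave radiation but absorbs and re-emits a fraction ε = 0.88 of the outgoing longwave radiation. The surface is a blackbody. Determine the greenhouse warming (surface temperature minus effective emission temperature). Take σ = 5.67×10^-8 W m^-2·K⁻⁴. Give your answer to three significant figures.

17.4 kelvin

Effective emission temperature (TOA balance): σT_e⁴ = S(1−α)/4 = 8.878 W m^-2 → T_e = 111.9 K.
For a single slab of emissivity ε, T_s⁴ = 2T_e⁴/(2−ε); thus T_s = 111.9·(1.786)^(1/4) = 129.3 K.
T_s − T_e = 129.3 − 111.9 = 17.45 K.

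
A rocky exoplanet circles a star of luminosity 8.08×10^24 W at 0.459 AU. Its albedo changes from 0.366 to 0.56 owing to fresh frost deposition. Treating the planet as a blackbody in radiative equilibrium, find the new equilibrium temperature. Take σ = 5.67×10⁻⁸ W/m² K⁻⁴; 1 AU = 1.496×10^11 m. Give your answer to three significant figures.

128 kelvin

d = 0.459 × 1.496×10^11 m = 6.867×10^10 m.
Spreading L over a sphere of radius d: S = 8.08×10^24/(4π·6.87×10^10²) = 136.4 W/m².
With the new albedo, S(1−α₂)/4 = 15.00 W/m², so T₂ = 127.5 K.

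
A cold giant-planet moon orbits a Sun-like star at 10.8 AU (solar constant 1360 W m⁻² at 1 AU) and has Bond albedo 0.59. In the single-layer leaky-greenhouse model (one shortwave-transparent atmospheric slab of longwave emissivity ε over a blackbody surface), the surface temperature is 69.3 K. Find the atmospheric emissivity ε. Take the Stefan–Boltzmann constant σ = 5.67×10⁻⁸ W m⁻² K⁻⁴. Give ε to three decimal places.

0.172

Irradiance scales as 1/d², so S = 1360 W m⁻² × (1/10.8)² = 11.66 W m⁻².
TOA balance gives T_e = 67.76 K.
Since (2−ε)/2 = (T_e/T_s)⁴ = 0.9139, ε = 0.1722.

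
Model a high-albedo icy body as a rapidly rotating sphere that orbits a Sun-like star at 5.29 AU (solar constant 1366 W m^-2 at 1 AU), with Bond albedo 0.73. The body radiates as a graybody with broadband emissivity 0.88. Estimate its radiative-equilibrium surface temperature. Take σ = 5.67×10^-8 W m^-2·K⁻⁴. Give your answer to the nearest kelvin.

Irradiance scales as 1/d², so S = 1366 W m^-2 × (1/5.29)² = 48.81 W m^-2.
The planet absorbs (1−α)S over its disc πR² and re-emits over 4πR², so the mean absorbed flux is (1−0.73)·48.81/4 = 3.295 W m^-2.
Equating to εσT⁴ with ε = 0.88: T = (3.295/0.88σ)^(1/4) = 90.15 K.

90 kelvin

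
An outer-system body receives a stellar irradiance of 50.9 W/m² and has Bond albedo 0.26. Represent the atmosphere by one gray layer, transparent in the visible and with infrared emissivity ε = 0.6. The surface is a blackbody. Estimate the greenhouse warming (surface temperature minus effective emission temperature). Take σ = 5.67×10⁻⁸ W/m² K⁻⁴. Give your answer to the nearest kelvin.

11 K

At the top of the atmosphere, σT_e⁴ = S(1−α)/4 = 9.416 W/m², giving T_e = 113.5 K.
For a single slab of emissivity ε, T_s⁴ = 2T_e⁴/(2−ε); thus T_s = 113.5·(1.429)^(1/4) = 124.1 K.
Greenhouse warming: T_s − T_e = 10.59 K.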